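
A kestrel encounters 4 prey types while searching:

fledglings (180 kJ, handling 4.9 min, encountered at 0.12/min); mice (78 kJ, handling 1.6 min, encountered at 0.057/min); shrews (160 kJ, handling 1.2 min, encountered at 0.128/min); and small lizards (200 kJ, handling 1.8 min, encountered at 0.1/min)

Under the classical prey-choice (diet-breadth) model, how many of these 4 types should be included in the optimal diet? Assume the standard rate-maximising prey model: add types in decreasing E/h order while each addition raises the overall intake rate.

4

Profitabilities (E/h, kJ/min): shrews 133, small lizards 111, mice 48.8, fledglings 36.7. Add prey in this order while the next type's profitability exceeds the intake rate on those already taken.
Rate on top 1: 17.75. small lizards: 111 > 17.75 → include.
Rate on top 2: 30.35. mice: 48.8 > 30.35 → include.
Rate on top 3: 31.53. fledglings: 36.7 > 31.53 → include.
Optimal diet: shrews, small lizards, mice, fledglings — 4 of 4 types.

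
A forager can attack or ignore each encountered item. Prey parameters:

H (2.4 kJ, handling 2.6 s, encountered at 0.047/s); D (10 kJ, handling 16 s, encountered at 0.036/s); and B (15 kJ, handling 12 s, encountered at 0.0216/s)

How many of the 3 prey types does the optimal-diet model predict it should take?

3

Rank by E/h (kJ/s): B 1.25, H 0.923, D 0.625. Include each in turn until the next type's E/h falls below the running intake rate.
Rate on top 1: 0.2573. H: 0.923 > 0.2573 → include.
Rate on top 2: 0.3162. D: 0.625 > 0.3162 → include.
Optimal diet: B, H, D — 3 of 3 types.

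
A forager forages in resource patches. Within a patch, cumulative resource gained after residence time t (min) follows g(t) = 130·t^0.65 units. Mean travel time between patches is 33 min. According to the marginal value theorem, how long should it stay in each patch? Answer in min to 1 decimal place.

Maximise g(t)/(T+t): set derivative to zero → g'(t)(T+t) = g(t).
g'(t) = 0.65·130·t^-0.35. Setting 0.65·130·t^-0.35 = 130·t^0.65/(33+t) gives 0.65(33+t) = t, so 0.35·t = 0.65×33.
t* = 0.65×33/0.35 = 61.29 min.

61.3 min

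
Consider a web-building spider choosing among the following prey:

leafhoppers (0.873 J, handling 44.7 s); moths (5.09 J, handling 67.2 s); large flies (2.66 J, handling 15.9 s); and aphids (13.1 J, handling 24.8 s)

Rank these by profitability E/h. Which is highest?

aphids

In descending order of E/h:
aphids: 13.1/24.8 = 0.528 J/s
large flies: 2.66/15.9 = 0.167 J/s
moths: 5.09/67.2 = 0.0757 J/s
leafhoppers: 0.873/44.7 = 0.0195 J/s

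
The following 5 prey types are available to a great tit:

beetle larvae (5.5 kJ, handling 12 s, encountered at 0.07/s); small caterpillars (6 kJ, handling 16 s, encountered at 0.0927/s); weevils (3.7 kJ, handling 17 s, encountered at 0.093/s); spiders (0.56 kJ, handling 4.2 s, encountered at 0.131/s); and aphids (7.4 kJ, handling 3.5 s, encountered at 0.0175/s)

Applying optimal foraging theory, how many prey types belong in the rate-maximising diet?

3

E/h in descending order: aphids 2.11, beetle larvae 0.458, small caterpillars 0.375, weevils 0.218, spiders 0.133 kJ/s. The optimal diet is the largest prefix of this list for which every included type satisfies E_i/h_i > R on the types above it.
Rate on top 1: 0.122. beetle larvae: 0.458 > 0.122 → include.
Rate on top 2: 0.2706. small caterpillars: 0.375 > 0.2706 → include.
Rate on top 3: 0.3164. weevils: 0.218 < 0.3164 → exclude; stop.
Optimal diet: aphids, beetle larvae, small caterpillars — 3 of 5 types.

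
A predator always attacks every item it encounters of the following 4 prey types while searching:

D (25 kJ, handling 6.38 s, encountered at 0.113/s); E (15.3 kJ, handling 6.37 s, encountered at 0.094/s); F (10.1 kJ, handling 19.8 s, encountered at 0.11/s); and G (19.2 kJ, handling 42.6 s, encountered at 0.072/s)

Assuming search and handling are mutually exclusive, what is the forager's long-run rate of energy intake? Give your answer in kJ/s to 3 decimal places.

R = Σλ_iE_i / (1 + Σλ_ih_i)
Numerator: 0.113×25 + 0.094×15.3 + 0.11×10.1 + 0.072×19.2 = 6.757
Denominator: 1 + 0.113×6.38 + 0.094×6.37 + 0.11×19.8 + 0.072×42.6 = 7.565
R = 6.757/7.565 = 0.8931 kJ/s

0.893 kJ/s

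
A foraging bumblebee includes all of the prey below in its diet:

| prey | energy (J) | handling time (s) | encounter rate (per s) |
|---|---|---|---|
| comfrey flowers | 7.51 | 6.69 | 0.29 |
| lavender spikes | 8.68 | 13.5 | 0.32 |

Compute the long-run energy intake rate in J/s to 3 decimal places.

0.683 J/s

R = (0.29×7.51 + 0.32×8.68) / (1 + 0.29×6.69 + 0.32×13.5) = 4.955/7.26 = 0.6826 J/s.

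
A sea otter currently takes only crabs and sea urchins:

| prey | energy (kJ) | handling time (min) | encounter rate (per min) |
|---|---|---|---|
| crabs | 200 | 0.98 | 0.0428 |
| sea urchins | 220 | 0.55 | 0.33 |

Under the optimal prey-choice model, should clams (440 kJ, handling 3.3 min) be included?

On crabs and sea urchins alone, R = ΣλE/(1+Σλh) = 81.16/1.223 = 66.34 kJ/min.
clams: E/h = 440/3.3 = 133.3 kJ/min.
Since 133.3 > R, including clams increases the long-run rate.

Yes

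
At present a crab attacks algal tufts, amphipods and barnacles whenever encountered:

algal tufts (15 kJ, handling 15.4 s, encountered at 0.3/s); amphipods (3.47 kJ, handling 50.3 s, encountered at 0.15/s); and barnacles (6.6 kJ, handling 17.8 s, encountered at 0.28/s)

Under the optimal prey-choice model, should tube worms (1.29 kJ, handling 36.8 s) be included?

No

Current rate: (0.3×15 + 0.15×3.47 + 0.28×6.6)/(1 + 0.3×15.4 + 0.15×50.3 + 0.28×17.8) = 0.3785 kJ/s.
Profitability of tube worms: 1.29/36.8 = 0.03505 kJ/s.
0.03505 < 0.3785, so adding tube worms would lower the average — exclude it.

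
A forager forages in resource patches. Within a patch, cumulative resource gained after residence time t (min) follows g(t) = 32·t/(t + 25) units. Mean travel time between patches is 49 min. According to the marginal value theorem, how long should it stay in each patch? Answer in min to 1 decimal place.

By the marginal value theorem, leave when the instantaneous gain rate g'(t) equals the habitat-wide average g(t)/(T + t).
g'(t) = 32·25/(t + 25)². Setting 32·25/(t+25)² = 32t/[(t+25)(49+t)] gives 25(49+t) = t(t+25), so t² = 25×49 = 1225.
t* = √1225 = 35 min.

35.0 min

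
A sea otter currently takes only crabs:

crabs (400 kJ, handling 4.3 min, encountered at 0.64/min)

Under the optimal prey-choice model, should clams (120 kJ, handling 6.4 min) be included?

No

Intake rate on the current diet: R = (0.64×400) / (1 + 0.64×4.3) = 256/3.752 = 68.23 kJ/min.
Profitability of clams: 120/6.4 = 18.75 kJ/min.
18.75 < 68.23, so adding clams would lower the average — exclude it.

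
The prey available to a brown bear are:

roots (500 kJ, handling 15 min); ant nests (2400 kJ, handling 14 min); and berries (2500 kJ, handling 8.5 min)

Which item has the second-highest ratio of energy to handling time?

In descending order of E/h:
berries: 2500/8.5 = 294 kJ/min
ant nests: 2400/14 = 171 kJ/min
roots: 500/15 = 33.3 kJ/min

ant nests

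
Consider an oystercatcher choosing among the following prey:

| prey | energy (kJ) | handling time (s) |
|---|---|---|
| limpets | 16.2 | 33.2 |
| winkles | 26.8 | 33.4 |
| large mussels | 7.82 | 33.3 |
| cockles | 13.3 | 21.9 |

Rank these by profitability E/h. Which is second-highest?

cockles

Profitability E/h (kJ/s): limpets = 16.2/33.2 = 0.488, winkles = 26.8/33.4 = 0.802, large mussels = 7.82/33.3 = 0.235, cockles = 13.3/21.9 = 0.607.
Ranked: winkles > cockles > limpets > large mussels.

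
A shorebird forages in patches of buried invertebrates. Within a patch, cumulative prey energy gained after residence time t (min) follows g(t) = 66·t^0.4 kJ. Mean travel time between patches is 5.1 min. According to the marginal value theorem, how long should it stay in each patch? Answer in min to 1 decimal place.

By the marginal value theorem, leave when the instantaneous gain rate g'(t) equals the habitat-wide average g(t)/(T + t).
g'(t) = 0.4·66·t^-0.6. Setting 0.4·66·t^-0.6 = 66·t^0.4/(5.1+t) gives 0.4(5.1+t) = t, so 0.60·t = 0.4×5.1.
t* = 0.4×5.1/0.60 = 3.4 min.

3.4 min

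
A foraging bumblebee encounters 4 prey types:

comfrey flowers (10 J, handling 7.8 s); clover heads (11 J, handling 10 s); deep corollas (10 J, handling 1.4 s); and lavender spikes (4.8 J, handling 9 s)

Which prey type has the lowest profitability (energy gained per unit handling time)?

In descending order of E/h:
deep corollas: 10/1.4 = 7.14 J/s
comfrey flowers: 10/7.8 = 1.28 J/s
clover heads: 11/10 = 1.1 J/s
lavender spikes: 4.8/9 = 0.533 J/s

lavender spikes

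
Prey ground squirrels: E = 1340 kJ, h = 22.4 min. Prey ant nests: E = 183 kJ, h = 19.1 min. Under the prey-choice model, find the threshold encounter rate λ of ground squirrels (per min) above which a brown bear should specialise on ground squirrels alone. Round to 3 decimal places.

The zero-one rule: include ant nests iff E₂/h₂ > λE₁/(1+λh₁). Equality gives the switch point.
λE₁h₂ = E₂ + λE₂h₁ ⇒ λ = E₂/(E₁h₂ − E₂h₁) = 183/(2.559e+04 − 4099) = 0.008514 per min.

0.009 per min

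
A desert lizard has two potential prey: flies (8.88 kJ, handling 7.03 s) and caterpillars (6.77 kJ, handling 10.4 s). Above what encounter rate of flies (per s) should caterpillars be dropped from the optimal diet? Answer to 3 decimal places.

Drop caterpillars once their profitability E₂/h₂ falls below the rate achievable on flies alone: E₂/h₂ = λE₁/(1 + λh₁).
Solve for λ: λE₁h₂ = E₂(1 + λh₁) → λ(E₁h₂ − E₂h₁) = E₂ → λ = E₂/(E₁h₂ − E₂h₁).
λ = 6.77/(8.88×10.4 − 6.77×7.03) = 6.77/44.76 = 0.1513 per s.

0.151 per s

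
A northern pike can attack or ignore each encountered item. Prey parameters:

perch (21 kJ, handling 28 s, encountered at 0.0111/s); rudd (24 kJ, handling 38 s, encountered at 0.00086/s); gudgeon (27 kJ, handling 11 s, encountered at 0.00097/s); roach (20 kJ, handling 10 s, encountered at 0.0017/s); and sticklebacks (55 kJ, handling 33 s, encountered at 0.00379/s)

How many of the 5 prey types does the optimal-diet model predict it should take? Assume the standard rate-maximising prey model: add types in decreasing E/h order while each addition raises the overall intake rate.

5

Rank by E/h (kJ/s): gudgeon 2.45, roach 2, sticklebacks 1.67, perch 0.75, rudd 0.632. Include each in turn until the next type's E/h falls below the running intake rate.
Rate on top 1: 0.02591. roach: 2 > 0.02591 → include.
Rate on top 2: 0.05857. sticklebacks: 1.67 > 0.05857 → include.
Rate on top 3: 0.233. perch: 0.75 > 0.233 → include.
Rate on top 4: 0.3428. rudd: 0.632 > 0.3428 → include.
Optimal diet: gudgeon, roach, sticklebacks, perch, rudd — 5 of 5 types.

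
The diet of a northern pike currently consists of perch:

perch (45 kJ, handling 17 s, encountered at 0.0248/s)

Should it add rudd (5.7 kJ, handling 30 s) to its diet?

Current rate: (0.0248×45)/(1 + 0.0248×17) = 0.785 kJ/s.
rudd: E/h = 5.7/30 = 0.19 kJ/s.
0.19 < 0.785, so adding rudd would lower the average — exclude it.

No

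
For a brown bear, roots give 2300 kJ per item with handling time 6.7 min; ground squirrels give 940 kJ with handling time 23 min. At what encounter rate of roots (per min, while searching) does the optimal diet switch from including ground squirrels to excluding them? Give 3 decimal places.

0.020 per min

Drop ground squirrels once their profitability E₂/h₂ falls below the rate achievable on roots alone: E₂/h₂ = λE₁/(1 + λh₁).
Solve for λ: λE₁h₂ = E₂(1 + λh₁) → λ(E₁h₂ − E₂h₁) = E₂ → λ = E₂/(E₁h₂ − E₂h₁).
λ = 940/(2300×23 − 940×6.7) = 940/4.66e+04 = 0.02017 per min.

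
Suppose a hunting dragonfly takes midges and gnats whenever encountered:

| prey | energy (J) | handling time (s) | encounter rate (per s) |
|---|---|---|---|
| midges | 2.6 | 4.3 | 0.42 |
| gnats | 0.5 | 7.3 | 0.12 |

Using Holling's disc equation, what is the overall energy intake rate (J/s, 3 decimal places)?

Energy encountered per unit search time: 0.42×2.6 + 0.12×0.5 = 1.152 J/s.
Handling time per unit search time: 0.42×4.3 + 0.12×7.3 = 2.682.
Rate = 1.152/(1 + 2.682) = 0.3129 J/s.

0.313 J/s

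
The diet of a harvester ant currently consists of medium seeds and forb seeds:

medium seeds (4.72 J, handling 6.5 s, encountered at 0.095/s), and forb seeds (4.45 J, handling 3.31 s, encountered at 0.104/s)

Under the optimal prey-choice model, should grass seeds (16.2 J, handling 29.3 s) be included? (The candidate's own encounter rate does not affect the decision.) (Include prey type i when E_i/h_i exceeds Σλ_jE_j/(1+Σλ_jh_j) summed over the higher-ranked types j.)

Intake rate on the current diet: R = (0.095×4.72 + 0.104×4.45) / (1 + 0.095×6.5 + 0.104×3.31) = 0.9112/1.962 = 0.4645 J/s.
Profitability of grass seeds: 16.2/29.3 = 0.5529 J/s.
0.5529 > 0.4645, so adding grass seeds raises the average — include it.

Yes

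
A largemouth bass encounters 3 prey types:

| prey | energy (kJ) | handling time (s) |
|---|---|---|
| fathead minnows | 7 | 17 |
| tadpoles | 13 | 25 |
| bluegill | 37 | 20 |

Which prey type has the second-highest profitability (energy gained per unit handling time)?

tadpoles

Profitability E/h (kJ/s): fathead minnows = 7/17 = 0.412, tadpoles = 13/25 = 0.52, bluegill = 37/20 = 1.85.
Ranked: bluegill > tadpoles > fathead minnows.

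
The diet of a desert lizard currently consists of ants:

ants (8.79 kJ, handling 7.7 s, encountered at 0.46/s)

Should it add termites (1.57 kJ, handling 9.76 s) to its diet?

No

Intake rate on the current diet: R = (0.46×8.79) / (1 + 0.46×7.7) = 4.043/4.542 = 0.8902 kJ/s.
termites: E/h = 1.57/9.76 = 0.1609 kJ/s.
Since 0.1609 < R, time spent handling termites is better spent searching.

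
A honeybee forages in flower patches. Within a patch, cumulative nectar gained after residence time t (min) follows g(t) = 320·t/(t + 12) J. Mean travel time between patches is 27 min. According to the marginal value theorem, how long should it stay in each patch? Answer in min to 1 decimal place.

Maximise g(t)/(T+t): set derivative to zero → g'(t)(T+t) = g(t).
g'(t) = 320·12/(t + 12)². Setting 320·12/(t+12)² = 320t/[(t+12)(27+t)] gives 12(27+t) = t(t+12), so t² = 12×27 = 324.
t* = √324 = 18 min.

18.0 min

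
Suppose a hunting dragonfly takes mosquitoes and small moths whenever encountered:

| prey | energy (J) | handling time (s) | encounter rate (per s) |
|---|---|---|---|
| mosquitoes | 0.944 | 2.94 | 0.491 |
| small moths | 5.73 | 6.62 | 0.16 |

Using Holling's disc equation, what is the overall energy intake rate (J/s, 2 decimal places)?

Energy encountered per unit search time: 0.491×0.944 + 0.16×5.73 = 1.38 J/s.
Handling time per unit search time: 0.491×2.94 + 0.16×6.62 = 2.503.
Rate = 1.38/(1 + 2.503) = 0.3941 J/s.

0.39 J/s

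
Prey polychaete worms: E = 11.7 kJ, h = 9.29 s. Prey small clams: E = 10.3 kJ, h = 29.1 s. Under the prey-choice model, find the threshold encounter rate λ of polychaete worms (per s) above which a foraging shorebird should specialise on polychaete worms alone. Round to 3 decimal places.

The zero-one rule: include small clams iff E₂/h₂ > λE₁/(1+λh₁). Equality gives the switch point.
λE₁h₂ = E₂ + λE₂h₁ ⇒ λ = E₂/(E₁h₂ − E₂h₁) = 10.3/(340.5 − 95.69) = 0.04208 per s.

0.042 per s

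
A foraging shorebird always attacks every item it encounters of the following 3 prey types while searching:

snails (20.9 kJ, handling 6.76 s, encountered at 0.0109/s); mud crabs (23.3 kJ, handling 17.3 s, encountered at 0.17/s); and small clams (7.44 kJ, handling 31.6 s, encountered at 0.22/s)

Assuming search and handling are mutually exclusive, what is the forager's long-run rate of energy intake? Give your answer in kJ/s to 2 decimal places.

R = Σλ_iE_i / (1 + Σλ_ih_i)
Numerator: 0.0109×20.9 + 0.17×23.3 + 0.22×7.44 = 5.826
Denominator: 1 + 0.0109×6.76 + 0.17×17.3 + 0.22×31.6 = 10.97
R = 5.826/10.97 = 0.5312 kJ/s

0.53 kJ/s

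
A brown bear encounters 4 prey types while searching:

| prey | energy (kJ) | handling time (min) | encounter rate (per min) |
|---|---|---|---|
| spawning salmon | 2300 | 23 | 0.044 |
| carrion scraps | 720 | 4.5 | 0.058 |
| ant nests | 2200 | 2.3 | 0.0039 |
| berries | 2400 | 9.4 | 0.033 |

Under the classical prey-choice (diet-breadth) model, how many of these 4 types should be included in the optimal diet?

Profitabilities (E/h, kJ/min): ant nests 957, berries 255, carrion scraps 160, spawning salmon 100. Add prey in this order while the next type's profitability exceeds the intake rate on those already taken.
Rate on top 1: 8.504. berries: 255 > 8.504 → include.
Rate on top 2: 66.54. carrion scraps: 160 > 66.54 → include.
Rate on top 3: 81.98. spawning salmon: 100 > 81.98 → include.
Optimal diet: ant nests, berries, carrion scraps, spawning salmon — 4 of 4 types.

4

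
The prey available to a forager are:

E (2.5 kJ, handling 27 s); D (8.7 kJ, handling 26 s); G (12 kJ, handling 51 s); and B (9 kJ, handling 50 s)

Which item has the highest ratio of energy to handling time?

D

Profitability E/h (kJ/s): E = 2.5/27 = 0.0926, D = 8.7/26 = 0.335, G = 12/51 = 0.235, B = 9/50 = 0.18.
Ranked: D > G > B > E.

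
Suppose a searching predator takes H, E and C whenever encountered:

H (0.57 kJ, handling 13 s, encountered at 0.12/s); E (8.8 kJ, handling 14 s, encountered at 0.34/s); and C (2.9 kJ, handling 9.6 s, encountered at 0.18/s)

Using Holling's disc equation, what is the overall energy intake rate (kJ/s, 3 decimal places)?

0.396 kJ/s

R = Σλ_iE_i / (1 + Σλ_ih_i)
Numerator: 0.12×0.57 + 0.34×8.8 + 0.18×2.9 = 3.582
Denominator: 1 + 0.12×13 + 0.34×14 + 0.18×9.6 = 9.048
R = 3.582/9.048 = 0.3959 kJ/s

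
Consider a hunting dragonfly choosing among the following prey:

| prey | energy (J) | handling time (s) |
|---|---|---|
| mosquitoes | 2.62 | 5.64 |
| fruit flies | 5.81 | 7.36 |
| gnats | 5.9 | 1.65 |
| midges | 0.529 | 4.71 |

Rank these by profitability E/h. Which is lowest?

In descending order of E/h:
gnats: 5.9/1.65 = 3.58 J/s
fruit flies: 5.81/7.36 = 0.789 J/s
mosquitoes: 2.62/5.64 = 0.465 J/s
midges: 0.529/4.71 = 0.112 J/s

midges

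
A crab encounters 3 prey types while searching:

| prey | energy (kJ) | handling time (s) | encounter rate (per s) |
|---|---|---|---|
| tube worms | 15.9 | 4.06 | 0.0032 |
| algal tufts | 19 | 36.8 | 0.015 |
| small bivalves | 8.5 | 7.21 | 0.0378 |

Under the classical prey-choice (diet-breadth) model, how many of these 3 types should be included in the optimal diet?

3

Profitabilities (E/h, kJ/s): tube worms 3.92, small bivalves 1.18, algal tufts 0.516. Add prey in this order while the next type's profitability exceeds the intake rate on those already taken.
Rate on top 1: 0.05023. small bivalves: 1.18 > 0.05023 → include.
Rate on top 2: 0.2895. algal tufts: 0.516 > 0.2895 → include.
Optimal diet: tube worms, small bivalves, algal tufts — 3 of 3 types.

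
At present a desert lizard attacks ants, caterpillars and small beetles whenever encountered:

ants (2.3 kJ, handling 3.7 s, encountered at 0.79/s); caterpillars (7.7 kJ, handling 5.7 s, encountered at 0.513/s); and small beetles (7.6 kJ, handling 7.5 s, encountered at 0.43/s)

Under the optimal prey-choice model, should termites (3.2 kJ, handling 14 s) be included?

On ants, caterpillars and small beetles alone, R = ΣλE/(1+Σλh) = 9.035/10.07 = 0.897 kJ/s.
termites: E/h = 3.2/14 = 0.2286 kJ/s.
0.2286 < 0.897, so adding termites would lower the average — exclude it.

No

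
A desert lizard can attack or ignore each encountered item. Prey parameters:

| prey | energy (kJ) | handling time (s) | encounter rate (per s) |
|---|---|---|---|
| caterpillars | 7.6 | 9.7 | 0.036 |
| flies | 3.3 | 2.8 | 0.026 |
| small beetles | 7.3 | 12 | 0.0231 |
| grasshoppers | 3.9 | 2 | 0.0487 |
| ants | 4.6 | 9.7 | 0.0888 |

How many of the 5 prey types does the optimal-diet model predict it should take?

5

Profitabilities (E/h, kJ/s): grasshoppers 1.95, flies 1.18, caterpillars 0.784, small beetles 0.608, ants 0.474. Add prey in this order while the next type's profitability exceeds the intake rate on those already taken.
Rate on top 1: 0.1731. flies: 1.18 > 0.1731 → include.
Rate on top 2: 0.2356. caterpillars: 0.784 > 0.2356 → include.
Rate on top 3: 0.3615. small beetles: 0.608 > 0.3615 → include.
Rate on top 4: 0.3996. ants: 0.474 > 0.3996 → include.
Optimal diet: grasshoppers, flies, caterpillars, small beetles, ants — 5 of 5 types.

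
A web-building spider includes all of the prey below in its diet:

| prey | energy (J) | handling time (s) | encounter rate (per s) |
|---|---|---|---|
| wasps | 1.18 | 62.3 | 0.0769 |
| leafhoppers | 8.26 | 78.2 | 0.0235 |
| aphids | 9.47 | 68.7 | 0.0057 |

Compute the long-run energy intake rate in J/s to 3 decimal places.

0.042 J/s

Energy encountered per unit search time: 0.0769×1.18 + 0.0235×8.26 + 0.0057×9.47 = 0.3388 J/s.
Handling time per unit search time: 0.0769×62.3 + 0.0235×78.2 + 0.0057×68.7 = 7.02.
Rate = 0.3388/(1 + 7.02) = 0.04225 J/s.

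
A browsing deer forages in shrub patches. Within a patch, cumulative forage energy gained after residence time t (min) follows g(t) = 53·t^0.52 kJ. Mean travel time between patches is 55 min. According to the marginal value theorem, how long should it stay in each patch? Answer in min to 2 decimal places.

59.58 min

Optimal t* satisfies g'(t*) = g(t*)/(T + t*).
g'(t) = 0.52·53·t^-0.48. Setting 0.52·53·t^-0.48 = 53·t^0.52/(55+t) gives 0.52(55+t) = t, so 0.48·t = 0.52×55.
t* = 0.52×55/0.48 = 59.58 min.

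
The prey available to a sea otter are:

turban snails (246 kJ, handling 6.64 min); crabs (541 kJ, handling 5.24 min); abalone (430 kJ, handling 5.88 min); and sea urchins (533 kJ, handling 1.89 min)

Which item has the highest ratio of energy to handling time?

sea urchins

In descending order of E/h:
sea urchins: 533/1.89 = 282 kJ/min
crabs: 541/5.24 = 103 kJ/min
abalone: 430/5.88 = 73.1 kJ/min
turban snails: 246/6.64 = 37 kJ/min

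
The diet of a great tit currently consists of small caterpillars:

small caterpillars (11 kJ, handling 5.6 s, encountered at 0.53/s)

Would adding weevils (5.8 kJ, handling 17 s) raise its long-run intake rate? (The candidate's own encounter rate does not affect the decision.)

On small caterpillars alone, R = ΣλE/(1+Σλh) = 5.83/3.968 = 1.469 kJ/s.
weevils: E/h = 5.8/17 = 0.3412 kJ/s.
Since 0.3412 < R, time spent handling weevils is better spent searching.

No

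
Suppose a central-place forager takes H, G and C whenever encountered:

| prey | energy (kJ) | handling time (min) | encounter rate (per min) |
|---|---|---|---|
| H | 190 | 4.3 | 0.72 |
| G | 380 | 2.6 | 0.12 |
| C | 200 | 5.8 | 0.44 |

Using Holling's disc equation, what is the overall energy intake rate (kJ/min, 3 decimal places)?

R = (0.72×190 + 0.12×380 + 0.44×200) / (1 + 0.72×4.3 + 0.12×2.6 + 0.44×5.8) = 270.4/6.96 = 38.85 kJ/min.

38.851 kJ/min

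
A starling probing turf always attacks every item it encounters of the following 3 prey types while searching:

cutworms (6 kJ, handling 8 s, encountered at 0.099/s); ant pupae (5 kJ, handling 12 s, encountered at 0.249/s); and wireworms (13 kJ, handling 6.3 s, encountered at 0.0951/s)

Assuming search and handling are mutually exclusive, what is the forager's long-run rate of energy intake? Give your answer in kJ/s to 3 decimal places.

Energy encountered per unit search time: 0.099×6 + 0.249×5 + 0.0951×13 = 3.075 kJ/s.
Handling time per unit search time: 0.099×8 + 0.249×12 + 0.0951×6.3 = 4.379.
Rate = 3.075/(1 + 4.379) = 0.5717 kJ/s.

0.572 kJ/s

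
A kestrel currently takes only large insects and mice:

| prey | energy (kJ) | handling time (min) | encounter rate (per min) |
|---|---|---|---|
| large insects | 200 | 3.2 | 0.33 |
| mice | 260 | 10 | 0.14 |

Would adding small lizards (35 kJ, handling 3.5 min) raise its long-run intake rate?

No

On large insects and mice alone, R = ΣλE/(1+Σλh) = 102.4/3.456 = 29.63 kJ/min.
Profitability of small lizards: 35/3.5 = 10 kJ/min.
Since 10 < R, time spent handling small lizards is better spent searching.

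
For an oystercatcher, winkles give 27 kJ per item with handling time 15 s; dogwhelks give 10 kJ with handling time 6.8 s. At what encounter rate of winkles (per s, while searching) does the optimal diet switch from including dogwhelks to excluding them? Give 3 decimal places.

0.298 per s

The zero-one rule: include dogwhelks iff E₂/h₂ > λE₁/(1+λh₁). Equality gives the switch point.
λE₁h₂ = E₂ + λE₂h₁ ⇒ λ = E₂/(E₁h₂ − E₂h₁) = 10/(183.6 − 150) = 0.2976 per s.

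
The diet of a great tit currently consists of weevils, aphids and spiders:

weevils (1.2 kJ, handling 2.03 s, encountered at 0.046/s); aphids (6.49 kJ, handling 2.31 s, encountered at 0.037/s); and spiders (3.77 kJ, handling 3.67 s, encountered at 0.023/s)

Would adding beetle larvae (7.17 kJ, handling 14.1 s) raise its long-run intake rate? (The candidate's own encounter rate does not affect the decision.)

On weevils, aphids and spiders alone, R = ΣλE/(1+Σλh) = 0.382/1.263 = 0.3024 kJ/s.
Profitability of beetle larvae: 7.17/14.1 = 0.5085 kJ/s.
Since 0.5085 > R, including beetle larvae increases the long-run rate.

Yes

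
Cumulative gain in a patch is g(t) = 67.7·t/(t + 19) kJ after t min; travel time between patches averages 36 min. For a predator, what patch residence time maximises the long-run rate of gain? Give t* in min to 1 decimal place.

Optimal t* satisfies g'(t*) = g(t*)/(T + t*).
g'(t) = 67.7·19/(t + 19)². Setting 67.7·19/(t+19)² = 67.7t/[(t+19)(36+t)] gives 19(36+t) = t(t+19), so t² = 19×36 = 684.
t* = √684 = 26.15 min.

26.2 min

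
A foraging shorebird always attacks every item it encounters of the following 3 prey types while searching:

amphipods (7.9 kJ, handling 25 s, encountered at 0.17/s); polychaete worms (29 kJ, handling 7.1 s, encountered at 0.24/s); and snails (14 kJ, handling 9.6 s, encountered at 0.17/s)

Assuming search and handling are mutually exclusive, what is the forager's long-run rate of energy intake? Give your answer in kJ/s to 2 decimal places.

1.24 kJ/s

R = Σλ_iE_i / (1 + Σλ_ih_i)
Numerator: 0.17×7.9 + 0.24×29 + 0.17×14 = 10.68
Denominator: 1 + 0.17×25 + 0.24×7.1 + 0.17×9.6 = 8.586
R = 10.68/8.586 = 1.244 kJ/s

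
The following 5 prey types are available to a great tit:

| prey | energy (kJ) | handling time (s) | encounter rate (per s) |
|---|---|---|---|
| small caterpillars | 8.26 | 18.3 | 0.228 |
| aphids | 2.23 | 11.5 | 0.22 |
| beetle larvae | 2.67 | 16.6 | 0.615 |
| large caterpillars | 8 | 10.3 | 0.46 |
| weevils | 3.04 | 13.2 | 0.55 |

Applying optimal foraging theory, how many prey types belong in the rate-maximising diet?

1

E/h in descending order: large caterpillars 0.777, small caterpillars 0.451, weevils 0.23, aphids 0.194, beetle larvae 0.161 kJ/s. The optimal diet is the largest prefix of this list for which every included type satisfies E_i/h_i > R on the types above it.
Rate on top 1: 0.6413. small caterpillars: 0.451 < 0.6413 → exclude; stop.
Optimal diet: large caterpillars — 1 of 5 types.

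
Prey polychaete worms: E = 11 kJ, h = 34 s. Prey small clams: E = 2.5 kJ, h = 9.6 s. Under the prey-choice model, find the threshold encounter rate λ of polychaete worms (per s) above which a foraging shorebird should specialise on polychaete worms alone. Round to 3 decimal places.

0.121 per s

Drop small clams once their profitability E₂/h₂ falls below the rate achievable on polychaete worms alone: E₂/h₂ = λE₁/(1 + λh₁).
Solve for λ: λE₁h₂ = E₂(1 + λh₁) → λ(E₁h₂ − E₂h₁) = E₂ → λ = E₂/(E₁h₂ − E₂h₁).
λ = 2.5/(11×9.6 − 2.5×34) = 2.5/20.6 = 0.1214 per s.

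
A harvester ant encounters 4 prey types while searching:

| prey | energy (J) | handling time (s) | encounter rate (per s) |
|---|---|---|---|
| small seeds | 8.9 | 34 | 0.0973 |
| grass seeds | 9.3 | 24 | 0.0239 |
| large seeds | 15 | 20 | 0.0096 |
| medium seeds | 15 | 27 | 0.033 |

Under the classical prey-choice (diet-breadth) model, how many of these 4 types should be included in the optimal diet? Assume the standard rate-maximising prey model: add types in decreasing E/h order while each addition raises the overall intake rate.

E/h in descending order: large seeds 0.75, medium seeds 0.556, grass seeds 0.388, small seeds 0.262 J/s. The optimal diet is the largest prefix of this list for which every included type satisfies E_i/h_i > R on the types above it.
Rate on top 1: 0.1208. medium seeds: 0.556 > 0.1208 → include.
Rate on top 2: 0.3068. grass seeds: 0.388 > 0.3068 → include.
Rate on top 3: 0.3242. small seeds: 0.262 < 0.3242 → exclude; stop.
Optimal diet: large seeds, medium seeds, grass seeds — 3 of 4 types.

3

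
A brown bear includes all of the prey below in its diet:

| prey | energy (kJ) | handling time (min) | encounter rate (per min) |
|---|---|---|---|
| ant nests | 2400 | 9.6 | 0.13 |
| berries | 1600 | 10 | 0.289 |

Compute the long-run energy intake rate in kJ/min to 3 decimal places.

R = Σλ_iE_i / (1 + Σλ_ih_i)
Numerator: 0.13×2400 + 0.289×1600 = 774.4
Denominator: 1 + 0.13×9.6 + 0.289×10 = 5.138
R = 774.4/5.138 = 150.7 kJ/min

150.720 kJ/min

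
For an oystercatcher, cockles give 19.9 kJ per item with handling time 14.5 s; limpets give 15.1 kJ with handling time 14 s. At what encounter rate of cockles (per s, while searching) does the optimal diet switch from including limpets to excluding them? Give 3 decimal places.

0.253 per s

The zero-one rule: include limpets iff E₂/h₂ > λE₁/(1+λh₁). Equality gives the switch point.
λE₁h₂ = E₂ + λE₂h₁ ⇒ λ = E₂/(E₁h₂ − E₂h₁) = 15.1/(278.6 − 218.9) = 0.2531 per s.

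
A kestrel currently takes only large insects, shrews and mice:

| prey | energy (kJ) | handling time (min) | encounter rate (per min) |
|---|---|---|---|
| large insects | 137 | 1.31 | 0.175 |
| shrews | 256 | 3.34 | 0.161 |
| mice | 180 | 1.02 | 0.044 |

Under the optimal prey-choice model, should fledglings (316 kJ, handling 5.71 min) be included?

Current rate: (0.175×137 + 0.161×256 + 0.044×180)/(1 + 0.175×1.31 + 0.161×3.34 + 0.044×1.02) = 40.35 kJ/min.
fledglings: E/h = 316/5.71 = 55.34 kJ/min.
55.34 > 40.35, so adding fledglings raises the average — include it.

Yes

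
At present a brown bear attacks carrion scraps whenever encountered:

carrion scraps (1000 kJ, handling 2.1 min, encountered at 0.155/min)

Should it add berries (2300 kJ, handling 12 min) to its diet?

Yes

On carrion scraps alone, R = ΣλE/(1+Σλh) = 155/1.325 = 116.9 kJ/min.
berries: E/h = 2300/12 = 191.7 kJ/min.
191.7 > 116.9, so adding berries raises the average — include it.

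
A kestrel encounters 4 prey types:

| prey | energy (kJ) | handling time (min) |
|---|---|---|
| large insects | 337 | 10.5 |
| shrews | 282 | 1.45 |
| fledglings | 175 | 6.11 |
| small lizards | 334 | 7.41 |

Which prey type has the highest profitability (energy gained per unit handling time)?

shrews

Profitability E/h (kJ/min): large insects = 337/10.5 = 32.1, shrews = 282/1.45 = 194, fledglings = 175/6.11 = 28.6, small lizards = 334/7.41 = 45.1.
Ranked: shrews > small lizards > large insects > fledglings.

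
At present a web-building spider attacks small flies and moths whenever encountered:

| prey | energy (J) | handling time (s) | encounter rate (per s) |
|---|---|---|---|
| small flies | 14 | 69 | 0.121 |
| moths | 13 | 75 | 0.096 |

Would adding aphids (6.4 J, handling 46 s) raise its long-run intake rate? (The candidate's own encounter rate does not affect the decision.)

Current rate: (0.121×14 + 0.096×13)/(1 + 0.121×69 + 0.096×75) = 0.1778 J/s.
aphids: E/h = 6.4/46 = 0.1391 J/s.
Since 0.1391 < R, time spent handling aphids is better spent searching.

No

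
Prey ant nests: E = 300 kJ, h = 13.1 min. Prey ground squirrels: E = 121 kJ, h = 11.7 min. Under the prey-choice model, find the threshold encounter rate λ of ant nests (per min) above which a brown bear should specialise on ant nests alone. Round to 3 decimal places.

0.063 per min

The zero-one rule: include ground squirrels iff E₂/h₂ > λE₁/(1+λh₁). Equality gives the switch point.
λE₁h₂ = E₂ + λE₂h₁ ⇒ λ = E₂/(E₁h₂ − E₂h₁) = 121/(3510 − 1585) = 0.06286 per min.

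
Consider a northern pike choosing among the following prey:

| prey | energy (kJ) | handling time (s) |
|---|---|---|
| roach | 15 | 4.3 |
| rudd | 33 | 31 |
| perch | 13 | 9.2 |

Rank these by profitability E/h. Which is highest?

In descending order of E/h:
roach: 15/4.3 = 3.49 kJ/s
perch: 13/9.2 = 1.41 kJ/s
rudd: 33/31 = 1.06 kJ/s

roach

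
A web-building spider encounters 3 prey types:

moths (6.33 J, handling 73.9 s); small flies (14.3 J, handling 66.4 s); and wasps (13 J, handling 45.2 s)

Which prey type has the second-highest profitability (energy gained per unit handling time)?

small flies

Profitability E/h (J/s): moths = 6.33/73.9 = 0.0857, small flies = 14.3/66.4 = 0.215, wasps = 13/45.2 = 0.288.
Ranked: wasps > small flies > moths.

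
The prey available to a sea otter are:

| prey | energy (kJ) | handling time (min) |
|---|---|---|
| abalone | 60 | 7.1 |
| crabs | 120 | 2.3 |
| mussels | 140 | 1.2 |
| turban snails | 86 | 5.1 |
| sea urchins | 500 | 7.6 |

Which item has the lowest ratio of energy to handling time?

Profitability E/h (kJ/min): abalone = 60/7.1 = 8.45, crabs = 120/2.3 = 52.2, mussels = 140/1.2 = 117, turban snails = 86/5.1 = 16.9, sea urchins = 500/7.6 = 65.8.
Ranked: mussels > sea urchins > crabs > turban snails > abalone.

abalone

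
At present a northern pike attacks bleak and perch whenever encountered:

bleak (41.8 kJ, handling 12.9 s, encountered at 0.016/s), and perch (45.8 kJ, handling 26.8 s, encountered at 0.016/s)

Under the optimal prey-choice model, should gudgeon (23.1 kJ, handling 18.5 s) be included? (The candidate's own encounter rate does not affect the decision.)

Current rate: (0.016×41.8 + 0.016×45.8)/(1 + 0.016×12.9 + 0.016×26.8) = 0.8571 kJ/s.
gudgeon: E/h = 23.1/18.5 = 1.249 kJ/s.
Since 1.249 > R, including gudgeon increases the long-run rate.

Yes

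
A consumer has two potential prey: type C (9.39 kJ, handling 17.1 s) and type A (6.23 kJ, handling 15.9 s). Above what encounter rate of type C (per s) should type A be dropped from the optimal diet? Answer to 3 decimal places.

0.146 per s

At the threshold, the rate on type C alone equals the profitability of type A: λ·9.39/(1 + λ·17.1) = 6.23/15.9 = 0.3918.
Rearranging, λ(9.39 − 0.3918×17.1) = 0.3918, so λ = 0.3918/2.69 = 0.1457 per s.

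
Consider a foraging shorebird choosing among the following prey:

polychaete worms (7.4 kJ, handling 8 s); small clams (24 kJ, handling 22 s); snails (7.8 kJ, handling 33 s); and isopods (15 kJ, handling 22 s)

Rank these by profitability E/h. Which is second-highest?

Profitability E/h (kJ/s): polychaete worms = 7.4/8 = 0.925, small clams = 24/22 = 1.09, snails = 7.8/33 = 0.236, isopods = 15/22 = 0.682.
Ranked: small clams > polychaete worms > isopods > snails.

polychaete worms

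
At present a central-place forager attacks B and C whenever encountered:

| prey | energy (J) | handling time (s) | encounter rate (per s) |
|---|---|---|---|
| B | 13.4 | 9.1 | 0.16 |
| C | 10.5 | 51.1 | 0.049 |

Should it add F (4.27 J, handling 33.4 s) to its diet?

On B and C alone, R = ΣλE/(1+Σλh) = 2.659/4.96 = 0.536 J/s.
F: E/h = 4.27/33.4 = 0.1278 J/s.
0.1278 < 0.536, so adding F would lower the average — exclude it.

No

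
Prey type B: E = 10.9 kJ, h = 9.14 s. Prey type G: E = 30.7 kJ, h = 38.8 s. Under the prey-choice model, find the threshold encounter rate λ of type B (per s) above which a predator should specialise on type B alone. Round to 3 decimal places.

Drop type G once their profitability E₂/h₂ falls below the rate achievable on type B alone: E₂/h₂ = λE₁/(1 + λh₁).
Solve for λ: λE₁h₂ = E₂(1 + λh₁) → λ(E₁h₂ − E₂h₁) = E₂ → λ = E₂/(E₁h₂ − E₂h₁).
λ = 30.7/(10.9×38.8 − 30.7×9.14) = 30.7/142.3 = 0.2157 per s.

0.216 per s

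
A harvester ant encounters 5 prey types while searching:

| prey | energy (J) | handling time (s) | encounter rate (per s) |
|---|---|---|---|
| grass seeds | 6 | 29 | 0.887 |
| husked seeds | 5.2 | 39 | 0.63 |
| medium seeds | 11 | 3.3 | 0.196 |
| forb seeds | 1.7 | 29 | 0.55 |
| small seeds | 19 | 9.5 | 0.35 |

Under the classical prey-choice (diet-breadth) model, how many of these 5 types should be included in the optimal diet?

2

E/h in descending order: medium seeds 3.33, small seeds 2, grass seeds 0.207, husked seeds 0.133, forb seeds 0.0586 J/s. The optimal diet is the largest prefix of this list for which every included type satisfies E_i/h_i > R on the types above it.
Rate on top 1: 1.309. small seeds: 2 > 1.309 → include.
Rate on top 2: 1.771. grass seeds: 0.207 < 1.771 → exclude; stop.
Optimal diet: medium seeds, small seeds — 2 of 5 types.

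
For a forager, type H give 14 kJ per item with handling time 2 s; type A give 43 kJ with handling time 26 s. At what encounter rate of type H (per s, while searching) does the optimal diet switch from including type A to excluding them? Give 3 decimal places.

At the threshold, the rate on type H alone equals the profitability of type A: λ·14/(1 + λ·2) = 43/26 = 1.654.
Rearranging, λ(14 − 1.654×2) = 1.654, so λ = 1.654/10.69 = 0.1547 per s.

0.155 per s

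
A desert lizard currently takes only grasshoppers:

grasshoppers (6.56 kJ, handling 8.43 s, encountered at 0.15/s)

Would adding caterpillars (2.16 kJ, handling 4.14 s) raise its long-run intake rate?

Yes

Intake rate on the current diet: R = (0.15×6.56) / (1 + 0.15×8.43) = 0.984/2.264 = 0.4345 kJ/s.
caterpillars: E/h = 2.16/4.14 = 0.5217 kJ/s.
Since 0.5217 > R, including caterpillars increases the long-run rate.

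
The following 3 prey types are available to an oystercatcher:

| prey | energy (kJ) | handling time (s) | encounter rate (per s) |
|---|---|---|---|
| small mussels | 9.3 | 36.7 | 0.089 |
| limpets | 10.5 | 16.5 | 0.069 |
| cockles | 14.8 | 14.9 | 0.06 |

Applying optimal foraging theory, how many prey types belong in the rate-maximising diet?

2

E/h in descending order: cockles 0.993, limpets 0.636, small mussels 0.253 kJ/s. The optimal diet is the largest prefix of this list for which every included type satisfies E_i/h_i > R on the types above it.
Rate on top 1: 0.4688. limpets: 0.636 > 0.4688 → include.
Rate on top 2: 0.5317. small mussels: 0.253 < 0.5317 → exclude; stop.
Optimal diet: cockles, limpets — 2 of 3 types.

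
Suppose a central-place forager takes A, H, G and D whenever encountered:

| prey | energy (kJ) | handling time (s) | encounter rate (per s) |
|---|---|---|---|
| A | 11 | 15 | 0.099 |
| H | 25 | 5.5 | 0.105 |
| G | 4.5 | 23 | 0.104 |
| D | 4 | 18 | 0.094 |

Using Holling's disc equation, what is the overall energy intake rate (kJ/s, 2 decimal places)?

R = Σλ_iE_i / (1 + Σλ_ih_i)
Numerator: 0.099×11 + 0.105×25 + 0.104×4.5 + 0.094×4 = 4.558
Denominator: 1 + 0.099×15 + 0.105×5.5 + 0.104×23 + 0.094×18 = 7.146
R = 4.558/7.146 = 0.6378 kJ/s

0.64 kJ/s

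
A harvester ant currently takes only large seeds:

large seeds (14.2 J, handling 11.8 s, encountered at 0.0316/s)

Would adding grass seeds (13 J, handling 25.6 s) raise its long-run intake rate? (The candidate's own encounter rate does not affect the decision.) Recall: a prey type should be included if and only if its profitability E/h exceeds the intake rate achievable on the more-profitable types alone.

Yes

Intake rate on the current diet: R = (0.0316×14.2) / (1 + 0.0316×11.8) = 0.4487/1.373 = 0.3268 J/s.
grass seeds: E/h = 13/25.6 = 0.5078 J/s.
0.5078 > 0.3268, so adding grass seeds raises the average — include it.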